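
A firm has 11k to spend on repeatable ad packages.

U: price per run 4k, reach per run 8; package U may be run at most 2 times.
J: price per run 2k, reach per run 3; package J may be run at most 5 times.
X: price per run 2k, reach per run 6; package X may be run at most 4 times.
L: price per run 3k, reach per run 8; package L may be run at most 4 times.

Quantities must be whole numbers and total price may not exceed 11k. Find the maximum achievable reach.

32

X has the best ratio (6/2); taking only X gives at most 4×6 = 24 (stopped by the supply cap of 4).
Mixing does better — 4×X and 1×L: price 11 ≤ 11, reach 4·6 + 1·8 = 32.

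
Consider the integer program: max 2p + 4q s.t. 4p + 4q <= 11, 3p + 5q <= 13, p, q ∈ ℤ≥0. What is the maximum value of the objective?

Relaxing integrality, the LP optimum is 10.40 at (p,q) = (0, 2.6), which is not an integer point.
(p,q)=(0,2): 4·0+4·2=8≤11, 3·0+5·2=10≤13, objective 8.
(p,q)=(1,1): 4·1+4·1=8≤11, 3·1+5·1=8≤13, objective 6.
The best lattice point is (0,2), giving 8.

8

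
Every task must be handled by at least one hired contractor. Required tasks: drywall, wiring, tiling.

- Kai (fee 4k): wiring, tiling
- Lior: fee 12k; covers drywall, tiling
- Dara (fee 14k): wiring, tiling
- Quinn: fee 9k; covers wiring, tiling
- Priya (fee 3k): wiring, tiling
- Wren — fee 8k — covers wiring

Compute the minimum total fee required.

15

Choose Lior and Priya: together they cover drywall, wiring, tiling — every task.
Total fee: 12 + 3 = 15.
No cover costs less than 15.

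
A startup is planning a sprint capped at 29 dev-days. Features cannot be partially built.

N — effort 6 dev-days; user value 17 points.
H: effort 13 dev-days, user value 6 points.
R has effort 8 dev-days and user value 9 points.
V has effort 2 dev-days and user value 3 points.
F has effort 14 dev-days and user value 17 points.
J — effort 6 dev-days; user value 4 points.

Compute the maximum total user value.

43

Allowing fractional choices, the relaxed optimum would be about 44.9, but features are indivisible.
N + R + F: effort 6 + 8 + 14 = 28 ≤ 29, user value 17 + 9 + 17 = 43.
N + V + F + J: effort 6 + 2 + 14 + 6 = 28 ≤ 29, user value 17 + 3 + 17 + 4 = 41.
Best is N, R, and F with total user value 43.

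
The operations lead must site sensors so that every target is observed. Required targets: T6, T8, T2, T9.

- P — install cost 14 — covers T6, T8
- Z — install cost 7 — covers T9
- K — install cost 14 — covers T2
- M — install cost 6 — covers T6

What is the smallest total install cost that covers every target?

35

The greedy cost-per-new-target heuristic would pick M, Z, P, and K for 41, but a cheaper cover exists.
Choose P, Z, and K: together they cover T6, T8, T2, T9 — every target.
Total install cost: 14 + 7 + 14 = 35.
No cover costs less than 35.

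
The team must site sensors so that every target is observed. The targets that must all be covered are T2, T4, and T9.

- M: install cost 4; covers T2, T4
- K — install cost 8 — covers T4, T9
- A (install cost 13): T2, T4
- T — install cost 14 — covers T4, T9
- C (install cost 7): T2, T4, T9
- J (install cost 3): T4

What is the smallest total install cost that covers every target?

7

This is an integer covering problem.
C alone covers T2, T4, T9 — every target.
Total install cost: 7.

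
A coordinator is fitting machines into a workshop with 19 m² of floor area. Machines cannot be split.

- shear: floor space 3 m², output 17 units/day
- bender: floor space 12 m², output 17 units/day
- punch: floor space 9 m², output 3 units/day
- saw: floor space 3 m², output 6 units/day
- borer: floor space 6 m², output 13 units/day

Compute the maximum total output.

shear + bender + saw: floor space 3 + 12 + 3 = 18 ≤ 19, output 17 + 17 + 6 = 40.
shear + saw + borer: floor space 3 + 3 + 6 = 12 ≤ 19, output 17 + 6 + 13 = 36.
Best is shear, bender, and saw with total output 40.

40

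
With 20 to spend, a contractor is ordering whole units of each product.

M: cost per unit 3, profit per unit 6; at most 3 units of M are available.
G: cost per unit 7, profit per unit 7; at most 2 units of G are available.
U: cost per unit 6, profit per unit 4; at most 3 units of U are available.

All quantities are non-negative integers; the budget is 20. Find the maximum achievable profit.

Take 2×M and 2×G: cost 20 ≤ 20, profit 2·6 + 2·7 = 26.
No other integer combination yields more.

26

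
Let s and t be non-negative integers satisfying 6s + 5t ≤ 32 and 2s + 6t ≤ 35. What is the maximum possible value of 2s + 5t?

27

(s,t)=(1,5): 6·1+5·5=31≤32, 2·1+6·5=32≤35, objective 27.
(s,t)=(0,5): 6·0+5·5=25≤32, 2·0+6·5=30≤35, objective 25.
Maximum is 27 at (s,t)=(1,5).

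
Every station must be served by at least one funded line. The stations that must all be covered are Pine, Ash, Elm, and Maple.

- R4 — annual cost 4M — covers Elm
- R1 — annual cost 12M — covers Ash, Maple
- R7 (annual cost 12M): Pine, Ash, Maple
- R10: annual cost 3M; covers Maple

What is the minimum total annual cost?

16

The greedy cost-per-new-station heuristic would pick R10, R4, and R7 for 19, but a cheaper cover exists.
Choose R4 and R7: together they cover Pine, Ash, Elm, Maple — every station.
Total annual cost: 4 + 12 = 16.
No cover costs less than 16.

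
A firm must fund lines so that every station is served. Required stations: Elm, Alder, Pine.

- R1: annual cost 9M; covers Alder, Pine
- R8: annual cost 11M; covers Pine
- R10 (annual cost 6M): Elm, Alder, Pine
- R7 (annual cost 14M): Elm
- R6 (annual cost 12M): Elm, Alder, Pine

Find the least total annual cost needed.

6

R10 alone covers Elm, Alder, Pine — every station.
Total annual cost: 6.
No cover costs less than 6.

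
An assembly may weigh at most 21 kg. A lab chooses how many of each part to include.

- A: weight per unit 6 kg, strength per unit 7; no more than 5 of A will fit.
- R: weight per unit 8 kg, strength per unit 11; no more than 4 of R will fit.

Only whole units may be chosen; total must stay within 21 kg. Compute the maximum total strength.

2×A and 1×R: weight 20 ≤ 21, strength 2·7 + 1·11 = 25.
2×R: weight 16 ≤ 21, strength 2·11 = 22.
Best is 25.

25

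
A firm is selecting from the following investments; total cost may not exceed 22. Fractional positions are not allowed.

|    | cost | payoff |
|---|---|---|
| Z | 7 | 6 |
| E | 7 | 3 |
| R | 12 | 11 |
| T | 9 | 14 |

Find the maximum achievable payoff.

Z + T: cost 7 + 9 = 16 ≤ 22, payoff 6 + 14 = 20.
E + T: cost 7 + 9 = 16 ≤ 22, payoff 3 + 14 = 17.
R + T: cost 12 + 9 = 21 ≤ 22, payoff 11 + 14 = 25.
Best is R and T with total payoff 25.

25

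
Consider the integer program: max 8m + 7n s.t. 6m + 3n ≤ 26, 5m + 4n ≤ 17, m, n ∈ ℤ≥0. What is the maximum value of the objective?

(m,n)=(1,3) is feasible, giving 29.
(m,n)=(0,4) is feasible, giving 28.
(m,n)=(1,2) is feasible, giving 22.
The best lattice point is (1,3), giving 29.

29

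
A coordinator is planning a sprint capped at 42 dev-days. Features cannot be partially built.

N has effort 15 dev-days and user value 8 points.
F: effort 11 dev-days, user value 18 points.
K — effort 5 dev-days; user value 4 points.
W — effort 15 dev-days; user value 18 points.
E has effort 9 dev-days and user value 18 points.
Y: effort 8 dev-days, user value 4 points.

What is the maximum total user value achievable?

Allowing fractional choices, the relaxed optimum would be about 59.1, but features are indivisible.
N + F + K + E: effort 15 + 11 + 5 + 9 = 40 ≤ 42, user value 8 + 18 + 4 + 18 = 48.
F + K + W + E: effort 11 + 5 + 15 + 9 = 40 ≤ 42, user value 18 + 4 + 18 + 18 = 58.
F + W + E: effort 11 + 15 + 9 = 35 ≤ 42, user value 18 + 18 + 18 = 54.
Best is F, K, W, and E with total user value 58.

58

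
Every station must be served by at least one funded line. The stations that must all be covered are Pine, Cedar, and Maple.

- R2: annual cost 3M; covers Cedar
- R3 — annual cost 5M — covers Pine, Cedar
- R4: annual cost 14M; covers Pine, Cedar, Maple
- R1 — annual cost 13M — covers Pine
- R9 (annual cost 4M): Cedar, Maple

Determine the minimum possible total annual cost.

9

This is an integer covering problem.
Choose R3 and R9: together they cover Pine, Cedar, Maple — every station.
Total annual cost: 5 + 4 = 9.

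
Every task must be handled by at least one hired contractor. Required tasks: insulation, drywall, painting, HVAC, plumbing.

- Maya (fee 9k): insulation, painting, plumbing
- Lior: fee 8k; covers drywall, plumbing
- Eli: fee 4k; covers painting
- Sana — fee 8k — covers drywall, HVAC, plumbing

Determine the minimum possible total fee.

Choose Maya and Sana: together they cover insulation, drywall, painting, HVAC, plumbing — every task.
Total fee: 9 + 8 = 17.

17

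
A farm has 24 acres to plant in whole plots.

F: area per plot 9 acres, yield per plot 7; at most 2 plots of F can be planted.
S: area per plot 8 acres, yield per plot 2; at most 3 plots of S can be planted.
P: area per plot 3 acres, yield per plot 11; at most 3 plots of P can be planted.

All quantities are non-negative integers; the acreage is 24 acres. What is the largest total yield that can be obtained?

This is a bounded integer knapsack.
2×F and 2×P: area 24 ≤ 24, yield 2·7 + 2·11 = 36.
1×F and 3×P: area 18 ≤ 24, yield 1·7 + 3·11 = 40.
Best is 40.

40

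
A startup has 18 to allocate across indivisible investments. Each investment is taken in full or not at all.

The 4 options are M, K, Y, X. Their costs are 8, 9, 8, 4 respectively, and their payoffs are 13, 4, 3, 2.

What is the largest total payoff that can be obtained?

This is an integer program with binary decision variables.
Allowing fractional choices, the relaxed optimum would be about 17.7, but investments are indivisible.
M + X: cost 8 + 4 = 12 ≤ 18, payoff 13 + 2 = 15.
M + K: cost 8 + 9 = 17 ≤ 18, payoff 13 + 4 = 17.
M + Y: cost 8 + 8 = 16 ≤ 18, payoff 13 + 3 = 16.
Best is M and K with total payoff 17.

17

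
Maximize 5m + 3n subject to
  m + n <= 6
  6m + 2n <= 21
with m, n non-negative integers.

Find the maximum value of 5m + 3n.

Relaxing integrality, the LP optimum is 22.50 at (m,n) = (2.25, 3.75), which is not an integer point.
(m,n)=(2,4): 1·2+1·4=6≤6, 6·2+2·4=20≤21, objective 22.
(m,n)=(1,5): 1·1+1·5=6≤6, 6·1+2·5=16≤21, objective 20.
Maximum is 22 at (m,n)=(2,4).

22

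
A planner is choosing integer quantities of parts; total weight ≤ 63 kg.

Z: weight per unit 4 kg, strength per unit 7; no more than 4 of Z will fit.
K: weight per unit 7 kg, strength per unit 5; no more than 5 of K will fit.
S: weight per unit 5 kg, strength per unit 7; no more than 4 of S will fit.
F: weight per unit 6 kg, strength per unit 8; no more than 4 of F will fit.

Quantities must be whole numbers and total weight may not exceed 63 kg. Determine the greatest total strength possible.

88

This is a bounded integer knapsack.
4×Z, 4×S, and 4×F: weight 60 ≤ 63, strength 4·7 + 4·7 + 4·8 = 88.
3×Z, 1×K, 4×S, and 4×F: weight 63 ≤ 63, strength 3·7 + 1·5 + 4·7 + 4·8 = 86.
Best is 88.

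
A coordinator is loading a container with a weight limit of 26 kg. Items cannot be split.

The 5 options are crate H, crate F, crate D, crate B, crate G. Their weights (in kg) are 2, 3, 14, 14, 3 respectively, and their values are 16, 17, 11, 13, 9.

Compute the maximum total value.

Take crate H, crate F, crate B, and crate G: weight 2 + 3 + 14 + 3 = 22 ≤ 26, value 16 + 17 + 13 + 9 = 55.
No other feasible combination does better.

55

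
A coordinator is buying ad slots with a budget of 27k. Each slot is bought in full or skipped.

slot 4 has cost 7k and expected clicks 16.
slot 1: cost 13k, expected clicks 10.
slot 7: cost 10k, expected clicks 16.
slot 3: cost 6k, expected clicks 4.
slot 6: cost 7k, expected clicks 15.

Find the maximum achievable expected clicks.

Treat it as a binary knapsack problem.
slot 4 + slot 7 + slot 6: cost 7 + 10 + 7 = 24 ≤ 27, expected clicks 16 + 16 + 15 = 47.
slot 4 + slot 7 + slot 3: cost 7 + 10 + 6 = 23 ≤ 27, expected clicks 16 + 16 + 4 = 36.
slot 4 + slot 1 + slot 6: cost 7 + 13 + 7 = 27 ≤ 27, expected clicks 16 + 10 + 15 = 41.
Best is slot 4, slot 7, and slot 6 with total expected clicks 47.

47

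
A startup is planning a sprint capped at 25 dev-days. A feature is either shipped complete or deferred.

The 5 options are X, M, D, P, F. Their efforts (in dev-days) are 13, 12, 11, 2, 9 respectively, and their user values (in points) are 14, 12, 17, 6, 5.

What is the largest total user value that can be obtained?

Treat it as a binary knapsack problem.
X + D: effort 13 + 11 = 24 ≤ 25, user value 14 + 17 = 31.
M + D + P: effort 12 + 11 + 2 = 25 ≤ 25, user value 12 + 17 + 6 = 35.
M + D: effort 12 + 11 = 23 ≤ 25, user value 12 + 17 = 29.
Best is M, D, and P with total user value 35.

35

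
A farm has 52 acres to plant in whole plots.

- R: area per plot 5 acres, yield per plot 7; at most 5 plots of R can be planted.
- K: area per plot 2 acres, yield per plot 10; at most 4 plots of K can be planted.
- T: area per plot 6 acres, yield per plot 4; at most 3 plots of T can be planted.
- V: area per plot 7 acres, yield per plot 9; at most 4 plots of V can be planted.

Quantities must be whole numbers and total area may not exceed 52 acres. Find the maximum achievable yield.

K has the best ratio (10/2); taking only K gives at most 4×10 = 40 (stopped by the supply cap of 4).
Mixing does better — 3×R, 4×K, and 4×V: area 51 ≤ 52, yield 3·7 + 4·10 + 4·9 = 97.

97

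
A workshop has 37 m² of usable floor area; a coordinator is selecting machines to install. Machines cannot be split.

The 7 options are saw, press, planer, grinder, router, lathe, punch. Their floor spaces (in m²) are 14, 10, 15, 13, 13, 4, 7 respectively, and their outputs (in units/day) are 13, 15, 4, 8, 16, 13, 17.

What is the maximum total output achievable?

Take press, router, lathe, and punch: floor space 10 + 13 + 4 + 7 = 34 ≤ 37, output 15 + 16 + 13 + 17 = 61.
No other feasible combination does better.

61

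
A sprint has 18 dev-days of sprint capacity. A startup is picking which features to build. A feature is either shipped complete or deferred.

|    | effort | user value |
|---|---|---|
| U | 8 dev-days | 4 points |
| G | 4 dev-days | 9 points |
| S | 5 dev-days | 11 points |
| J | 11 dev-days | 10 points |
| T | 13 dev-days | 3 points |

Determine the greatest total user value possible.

24

This is a 0-1 knapsack instance.
Take U, G, and S: effort 8 + 4 + 5 = 17 ≤ 18, user value 4 + 9 + 11 = 24.
No other feasible combination does better.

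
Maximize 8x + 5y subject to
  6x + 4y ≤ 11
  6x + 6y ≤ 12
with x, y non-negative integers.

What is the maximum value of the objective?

13

The continuous relaxation peaks at (1.83, 0) with value 14.67; rounding to a feasible lattice point costs some objective.
(x,y)=(1,1): 6·1+4·1=10≤11, 6·1+6·1=12≤12, objective 13.
(x,y)=(0,2): 6·0+4·2=8≤11, 6·0+6·2=12≤12, objective 10.
(x,y)=(1,0): 6·1+4·0=6≤11, 6·1+6·0=6≤12, objective 8.
No feasible integer point exceeds 13.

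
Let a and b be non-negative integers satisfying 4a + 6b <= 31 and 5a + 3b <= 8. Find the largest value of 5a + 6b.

(a,b)=(0,2): 4·0+6·2=12≤31, 5·0+3·2=6≤8, objective 12.
(a,b)=(1,1): 4·1+6·1=10≤31, 5·1+3·1=8≤8, objective 11.
(a,b)=(0,1): 4·0+6·1=6≤31, 5·0+3·1=3≤8, objective 6.
Maximum is 12 at (a,b)=(0,2).

12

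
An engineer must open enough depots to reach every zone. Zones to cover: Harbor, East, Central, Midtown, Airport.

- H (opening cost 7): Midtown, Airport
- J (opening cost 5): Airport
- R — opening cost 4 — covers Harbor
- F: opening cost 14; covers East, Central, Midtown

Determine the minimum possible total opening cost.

23

Choose J, R, and F: together they cover Harbor, East, Central, Midtown, Airport — every zone.
Total opening cost: 5 + 4 + 14 = 23.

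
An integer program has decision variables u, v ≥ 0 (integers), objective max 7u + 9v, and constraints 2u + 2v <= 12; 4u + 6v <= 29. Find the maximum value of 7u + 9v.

Relaxing integrality, the LP optimum is 47.00 at (u,v) = (3.5, 2.5), which is not an integer point.
(u,v)=(4,2): 2·4+2·2=12≤12, 4·4+6·2=28≤29, objective 46.
(u,v)=(5,1): 2·5+2·1=12≤12, 4·5+6·1=26≤29, objective 44.
(u,v)=(2,3): 2·2+2·3=10≤12, 4·2+6·3=26≤29, objective 41.
(u,v)=(3,2): 2·3+2·2=10≤12, 4·3+6·2=24≤29, objective 39.
No feasible integer point exceeds 46.

46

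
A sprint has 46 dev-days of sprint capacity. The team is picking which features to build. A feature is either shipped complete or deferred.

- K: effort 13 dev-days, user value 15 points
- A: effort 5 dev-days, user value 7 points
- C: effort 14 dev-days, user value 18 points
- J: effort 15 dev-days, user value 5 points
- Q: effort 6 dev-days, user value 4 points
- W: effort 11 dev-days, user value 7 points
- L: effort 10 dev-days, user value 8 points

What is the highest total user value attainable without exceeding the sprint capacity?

Allowing fractional choices, the relaxed optimum would be about 50.7, but features are indivisible.
K + A + C + W: effort 13 + 5 + 14 + 11 = 43 ≤ 46, user value 15 + 7 + 18 + 7 = 47.
K + A + C + L: effort 13 + 5 + 14 + 10 = 42 ≤ 46, user value 15 + 7 + 18 + 8 = 48.
K + C + Q + L: effort 13 + 14 + 6 + 10 = 43 ≤ 46, user value 15 + 18 + 4 + 8 = 45.
Best is K, A, C, and L with total user value 48.

48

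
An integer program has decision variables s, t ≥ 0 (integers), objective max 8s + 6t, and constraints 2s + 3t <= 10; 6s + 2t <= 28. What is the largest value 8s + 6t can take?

(s,t)=(4,0): 2·4+3·0=8≤10, 6·4+2·0=24≤28, objective 32.
(s,t)=(3,1): 2·3+3·1=9≤10, 6·3+2·1=20≤28, objective 30.
The best lattice point is (4,0), giving 32.

32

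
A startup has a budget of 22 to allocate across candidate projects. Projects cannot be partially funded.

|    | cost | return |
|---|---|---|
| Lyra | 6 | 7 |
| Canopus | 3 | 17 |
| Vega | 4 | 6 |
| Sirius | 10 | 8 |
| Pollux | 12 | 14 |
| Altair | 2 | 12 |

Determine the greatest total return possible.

49

Take Canopus, Vega, Pollux, and Altair: cost 3 + 4 + 12 + 2 = 21 ≤ 22, return 17 + 6 + 14 + 12 = 49.
No other feasible combination does better.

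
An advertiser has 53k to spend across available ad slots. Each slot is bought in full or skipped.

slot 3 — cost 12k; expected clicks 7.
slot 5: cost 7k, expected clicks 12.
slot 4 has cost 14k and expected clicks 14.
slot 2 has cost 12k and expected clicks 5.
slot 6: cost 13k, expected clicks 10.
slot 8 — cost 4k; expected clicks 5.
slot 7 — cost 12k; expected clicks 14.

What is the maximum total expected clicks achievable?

Take slot 5, slot 4, slot 6, slot 8, and slot 7: cost 7 + 14 + 13 + 4 + 12 = 50 ≤ 53, expected clicks 12 + 14 + 10 + 5 + 14 = 55.
No other feasible combination does better.

55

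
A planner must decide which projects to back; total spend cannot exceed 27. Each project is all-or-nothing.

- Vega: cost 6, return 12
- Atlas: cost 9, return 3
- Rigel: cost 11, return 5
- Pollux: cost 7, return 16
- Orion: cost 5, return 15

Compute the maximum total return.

46

Allowing fractional choices, the relaxed optimum would be about 47.1, but projects are indivisible.
Vega + Atlas + Pollux + Orion: cost 6 + 9 + 7 + 5 = 27 ≤ 27, return 12 + 3 + 16 + 15 = 46.
Vega + Pollux + Orion: cost 6 + 7 + 5 = 18 ≤ 27, return 12 + 16 + 15 = 43.
Best is Vega, Atlas, Pollux, and Orion with total return 46.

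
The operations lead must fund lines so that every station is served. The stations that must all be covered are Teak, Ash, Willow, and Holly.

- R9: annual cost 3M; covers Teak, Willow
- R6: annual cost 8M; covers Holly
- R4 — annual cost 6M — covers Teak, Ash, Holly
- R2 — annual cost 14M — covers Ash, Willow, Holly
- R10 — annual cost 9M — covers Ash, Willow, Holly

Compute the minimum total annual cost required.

9

This is a weighted set-cover instance.
Choose R9 and R4: together they cover Teak, Ash, Willow, Holly — every station.
Total annual cost: 3 + 6 = 9.
No cover costs less than 9.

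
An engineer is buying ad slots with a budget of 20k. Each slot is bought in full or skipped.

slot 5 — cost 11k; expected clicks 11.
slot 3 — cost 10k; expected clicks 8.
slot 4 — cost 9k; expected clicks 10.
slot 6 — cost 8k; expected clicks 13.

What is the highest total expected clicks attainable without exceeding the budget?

Treat it as a binary knapsack problem.
slot 4 + slot 6: cost 9 + 8 = 17 ≤ 20, expected clicks 10 + 13 = 23.
slot 3 + slot 6: cost 10 + 8 = 18 ≤ 20, expected clicks 8 + 13 = 21.
slot 5 + slot 6: cost 11 + 8 = 19 ≤ 20, expected clicks 11 + 13 = 24.
Best is slot 5 and slot 6 with total expected clicks 24.

24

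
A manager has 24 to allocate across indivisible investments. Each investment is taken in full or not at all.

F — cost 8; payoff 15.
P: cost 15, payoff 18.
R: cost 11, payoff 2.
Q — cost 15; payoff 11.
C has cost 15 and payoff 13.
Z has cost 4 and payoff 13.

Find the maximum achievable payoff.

Allowing fractional choices, the relaxed optimum would be about 42.4, but investments are indivisible.
P + Z: cost 15 + 4 = 19 ≤ 24, payoff 18 + 13 = 31.
F + P: cost 8 + 15 = 23 ≤ 24, payoff 15 + 18 = 33.
Best is F and P with total payoff 33.

33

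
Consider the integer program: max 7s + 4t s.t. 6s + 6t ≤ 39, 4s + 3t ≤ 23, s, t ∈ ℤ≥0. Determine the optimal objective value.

39

Relaxing integrality, the LP optimum is 40.25 at (s,t) = (5.75, 0), which is not an integer point.
(s,t)=(5,1): 6·5+6·1=36≤39, 4·5+3·1=23≤23, objective 39.
(s,t)=(4,2): 6·4+6·2=36≤39, 4·4+3·2=22≤23, objective 36.
(s,t)=(5,0): 6·5+6·0=30≤39, 4·5+3·0=20≤23, objective 35.
(s,t)=(4,1): 6·4+6·1=30≤39, 4·4+3·1=19≤23, objective 32.
The best lattice point is (5,1), giving 39.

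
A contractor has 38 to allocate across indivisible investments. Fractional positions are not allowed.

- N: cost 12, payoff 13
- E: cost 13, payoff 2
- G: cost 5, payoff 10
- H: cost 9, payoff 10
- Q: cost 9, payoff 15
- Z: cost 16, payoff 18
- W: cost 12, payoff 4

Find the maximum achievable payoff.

48

This is an integer program with binary decision variables.
N + Q + Z: cost 12 + 9 + 16 = 37 ≤ 38, payoff 13 + 15 + 18 = 46.
N + G + H + Q: cost 12 + 5 + 9 + 9 = 35 ≤ 38, payoff 13 + 10 + 10 + 15 = 48.
G + Q + Z: cost 5 + 9 + 16 = 30 ≤ 38, payoff 10 + 15 + 18 = 43.
Best is N, G, H, and Q with total payoff 48.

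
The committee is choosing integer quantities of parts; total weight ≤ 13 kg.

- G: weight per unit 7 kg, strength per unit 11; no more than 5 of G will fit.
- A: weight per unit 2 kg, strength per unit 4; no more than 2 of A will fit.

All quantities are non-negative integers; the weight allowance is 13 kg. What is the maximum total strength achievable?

A has the best ratio (4/2); taking only A gives at most 2×4 = 8 (stopped by the supply cap of 2).
Mixing does better — 1×G and 2×A: weight 11 ≤ 13, strength 1·11 + 2·4 = 19.

19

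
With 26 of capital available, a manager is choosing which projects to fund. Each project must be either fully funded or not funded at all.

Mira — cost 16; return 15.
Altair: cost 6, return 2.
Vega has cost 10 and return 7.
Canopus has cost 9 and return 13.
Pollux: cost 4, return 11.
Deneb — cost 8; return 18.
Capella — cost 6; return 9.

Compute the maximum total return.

Canopus + Pollux + Deneb: cost 9 + 4 + 8 = 21 ≤ 26, return 13 + 11 + 18 = 42.
Canopus + Deneb + Capella: cost 9 + 8 + 6 = 23 ≤ 26, return 13 + 18 + 9 = 40.
Altair + Pollux + Deneb + Capella: cost 6 + 4 + 8 + 6 = 24 ≤ 26, return 2 + 11 + 18 + 9 = 40.
Best is Canopus, Pollux, and Deneb with total return 42.

42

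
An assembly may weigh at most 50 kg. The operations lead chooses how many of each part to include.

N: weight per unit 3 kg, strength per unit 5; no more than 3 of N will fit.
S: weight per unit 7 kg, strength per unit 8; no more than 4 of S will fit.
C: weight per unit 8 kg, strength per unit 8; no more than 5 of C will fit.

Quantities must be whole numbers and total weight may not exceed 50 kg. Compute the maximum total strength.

58

3×N and 5×C: weight 49 ≤ 50, strength 3·5 + 5·8 = 55.
2×N, 4×S, and 2×C: weight 50 ≤ 50, strength 2·5 + 4·8 + 2·8 = 58.
Best is 58.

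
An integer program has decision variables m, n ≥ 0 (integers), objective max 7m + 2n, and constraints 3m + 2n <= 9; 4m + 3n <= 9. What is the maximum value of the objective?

14

(m,n)=(2,0) is feasible, giving 14.
(m,n)=(1,1) is feasible, giving 9.
(m,n)=(1,0) is feasible, giving 7.
No feasible integer point exceeds 14.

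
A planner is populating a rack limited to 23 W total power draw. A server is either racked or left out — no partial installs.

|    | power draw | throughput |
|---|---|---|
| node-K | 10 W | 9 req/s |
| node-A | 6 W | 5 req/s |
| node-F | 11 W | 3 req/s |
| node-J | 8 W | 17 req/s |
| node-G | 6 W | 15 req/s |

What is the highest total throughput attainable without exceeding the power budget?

37

Allowing fractional choices, the relaxed optimum would be about 40.1, but servers are indivisible.
node-K + node-A + node-G: power draw 10 + 6 + 6 = 22 ≤ 23, throughput 9 + 5 + 15 = 29.
node-J + node-G: power draw 8 + 6 = 14 ≤ 23, throughput 17 + 15 = 32.
node-A + node-J + node-G: power draw 6 + 8 + 6 = 20 ≤ 23, throughput 5 + 17 + 15 = 37.
Best is node-A, node-J, and node-G with total throughput 37.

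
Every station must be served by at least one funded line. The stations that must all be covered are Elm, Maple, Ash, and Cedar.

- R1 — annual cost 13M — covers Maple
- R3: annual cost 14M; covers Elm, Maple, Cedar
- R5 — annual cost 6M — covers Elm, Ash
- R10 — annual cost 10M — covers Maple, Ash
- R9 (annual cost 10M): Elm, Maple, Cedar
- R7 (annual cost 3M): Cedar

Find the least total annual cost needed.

This is an integer covering problem.
The greedy cost-per-new-station heuristic would pick R5, R7, and R10 for 19, but a cheaper cover exists.
Choose R5 and R9: together they cover Elm, Maple, Ash, Cedar — every station.
Total annual cost: 6 + 10 = 16.
No cover costs less than 16.

16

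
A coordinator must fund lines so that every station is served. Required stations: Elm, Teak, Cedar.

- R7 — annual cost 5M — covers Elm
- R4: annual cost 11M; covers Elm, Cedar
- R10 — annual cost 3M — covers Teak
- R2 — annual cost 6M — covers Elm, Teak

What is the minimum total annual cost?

14

This is an integer covering problem.
The greedy cost-per-new-station heuristic would pick R10, R7, and R4 for 19, but a cheaper cover exists.
Choose R4 and R10: together they cover Elm, Teak, Cedar — every station.
Total annual cost: 11 + 3 = 14.
No cover costs less than 14.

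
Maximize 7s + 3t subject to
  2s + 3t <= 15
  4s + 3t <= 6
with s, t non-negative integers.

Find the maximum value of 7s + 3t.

Relaxing integrality, the LP optimum is 10.50 at (s,t) = (1.5, 0), which is not an integer point.
(s,t)=(1,0) is feasible, giving 7.
(s,t)=(0,1) is feasible, giving 3.
(s,t)=(0,0) is feasible, giving 0.
Maximum is 7 at (s,t)=(1,0).

7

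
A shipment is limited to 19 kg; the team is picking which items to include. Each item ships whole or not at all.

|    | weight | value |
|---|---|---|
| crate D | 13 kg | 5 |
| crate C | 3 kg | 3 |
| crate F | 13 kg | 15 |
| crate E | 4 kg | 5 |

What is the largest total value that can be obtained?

Allowing fractional choices, the relaxed optimum would be about 22.0, but items are indivisible.
crate F: weight 13 ≤ 19, value 15.
crate C + crate F: weight 3 + 13 = 16 ≤ 19, value 3 + 15 = 18.
crate F + crate E: weight 13 + 4 = 17 ≤ 19, value 15 + 5 = 20.
Best is crate F and crate E with total value 20.

20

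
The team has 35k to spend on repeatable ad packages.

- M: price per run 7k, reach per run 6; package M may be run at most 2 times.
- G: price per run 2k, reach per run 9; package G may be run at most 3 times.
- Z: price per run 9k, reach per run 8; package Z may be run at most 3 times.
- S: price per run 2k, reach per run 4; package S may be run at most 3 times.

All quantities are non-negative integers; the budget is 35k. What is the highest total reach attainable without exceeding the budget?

2×M, 3×G, 1×Z, and 3×S: price 35 ≤ 35, reach 2·6 + 3·9 + 1·8 + 3·4 = 59.
1×M, 3×G, 2×Z, and 2×S: price 35 ≤ 35, reach 1·6 + 3·9 + 2·8 + 2·4 = 57.
Best is 59.

59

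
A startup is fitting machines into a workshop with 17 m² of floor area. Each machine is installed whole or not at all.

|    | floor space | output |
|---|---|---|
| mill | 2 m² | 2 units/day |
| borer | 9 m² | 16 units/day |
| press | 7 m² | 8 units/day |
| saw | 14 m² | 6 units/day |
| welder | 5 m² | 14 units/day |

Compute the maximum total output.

32

This is a 0-1 knapsack instance.
Allowing fractional choices, the relaxed optimum would be about 33.4, but machines are indivisible.
borer + welder: floor space 9 + 5 = 14 ≤ 17, output 16 + 14 = 30.
mill + borer + welder: floor space 2 + 9 + 5 = 16 ≤ 17, output 2 + 16 + 14 = 32.
Best is mill, borer, and welder with total output 32.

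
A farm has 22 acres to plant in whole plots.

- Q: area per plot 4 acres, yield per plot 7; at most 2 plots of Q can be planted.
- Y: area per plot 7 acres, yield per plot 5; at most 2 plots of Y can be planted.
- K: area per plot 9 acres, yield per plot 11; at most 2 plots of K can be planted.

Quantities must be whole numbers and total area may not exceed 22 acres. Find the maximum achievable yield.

This is a bounded integer knapsack.
Q has the best ratio (7/4); taking only Q gives at most 2×7 = 14 (stopped by the supply cap of 2).
Mixing does better — 1×Q and 2×K: area 22 ≤ 22, yield 1·7 + 2·11 = 29.

29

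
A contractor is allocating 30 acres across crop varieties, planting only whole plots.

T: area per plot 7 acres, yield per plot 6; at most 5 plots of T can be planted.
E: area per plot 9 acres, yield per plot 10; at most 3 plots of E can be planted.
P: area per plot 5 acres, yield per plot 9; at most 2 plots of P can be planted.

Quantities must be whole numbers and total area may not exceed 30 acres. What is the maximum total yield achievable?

1×T, 2×E, and 1×P: area 30 ≤ 30, yield 1·6 + 2·10 + 1·9 = 35.
2×E and 2×P: area 28 ≤ 30, yield 2·10 + 2·9 = 38.
Best is 38.

38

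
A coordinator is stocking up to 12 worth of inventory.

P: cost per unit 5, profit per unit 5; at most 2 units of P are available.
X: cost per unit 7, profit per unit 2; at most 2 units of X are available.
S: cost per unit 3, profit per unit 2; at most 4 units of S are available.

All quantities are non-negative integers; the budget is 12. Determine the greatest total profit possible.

10

P has the best ratio (5/5); taking only P gives at most 2×5 = 10 (stopped by the cost limit).
Optimal: 2×P: cost 10 ≤ 12, profit 2·5 = 10.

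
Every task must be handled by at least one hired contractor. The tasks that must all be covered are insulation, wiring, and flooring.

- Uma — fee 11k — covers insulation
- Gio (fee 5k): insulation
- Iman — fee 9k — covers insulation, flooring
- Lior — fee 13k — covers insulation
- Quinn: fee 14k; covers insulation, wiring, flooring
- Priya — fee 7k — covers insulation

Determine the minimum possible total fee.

14

The greedy cost-per-new-task heuristic would pick Iman and Quinn for 23, but a cheaper cover exists.
Quinn alone covers insulation, wiring, flooring — every task.
Total fee: 14.
No cover costs less than 14.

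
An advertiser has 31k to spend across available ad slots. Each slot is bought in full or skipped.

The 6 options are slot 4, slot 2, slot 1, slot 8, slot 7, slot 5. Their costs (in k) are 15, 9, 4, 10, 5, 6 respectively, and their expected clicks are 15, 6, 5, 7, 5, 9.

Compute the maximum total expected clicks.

Treat it as a binary knapsack problem.
slot 4 + slot 8 + slot 5: cost 15 + 10 + 6 = 31 ≤ 31, expected clicks 15 + 7 + 9 = 31.
slot 4 + slot 1 + slot 7 + slot 5: cost 15 + 4 + 5 + 6 = 30 ≤ 31, expected clicks 15 + 5 + 5 + 9 = 34.
Best is slot 4, slot 1, slot 7, and slot 5 with total expected clicks 34.

34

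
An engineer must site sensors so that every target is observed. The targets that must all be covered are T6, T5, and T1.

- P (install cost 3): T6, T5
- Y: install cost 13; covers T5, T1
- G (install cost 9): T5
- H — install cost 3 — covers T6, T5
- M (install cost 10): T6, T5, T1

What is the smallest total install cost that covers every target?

The greedy cost-per-new-target heuristic would pick P and M for 13, but a cheaper cover exists.
M alone covers T6, T5, T1 — every target.
Total install cost: 10.
No cover costs less than 10.

10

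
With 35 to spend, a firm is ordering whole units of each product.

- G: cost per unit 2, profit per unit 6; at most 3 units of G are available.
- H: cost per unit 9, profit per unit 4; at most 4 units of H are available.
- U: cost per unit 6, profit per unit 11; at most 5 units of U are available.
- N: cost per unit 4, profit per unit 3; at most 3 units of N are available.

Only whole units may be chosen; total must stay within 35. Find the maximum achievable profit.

Take 2×G and 5×U: cost 34 ≤ 35, profit 2·6 + 5·11 = 67.
No other integer combination yields more.

67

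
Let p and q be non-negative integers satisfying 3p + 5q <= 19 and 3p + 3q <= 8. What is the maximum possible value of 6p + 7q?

(p,q)=(0,2): 3·0+5·2=10≤19, 3·0+3·2=6≤8, objective 14.
(p,q)=(1,1): 3·1+5·1=8≤19, 3·1+3·1=6≤8, objective 13.
(p,q)=(0,1): 3·0+5·1=5≤19, 3·0+3·1=3≤8, objective 7.
No feasible integer point exceeds 14.

14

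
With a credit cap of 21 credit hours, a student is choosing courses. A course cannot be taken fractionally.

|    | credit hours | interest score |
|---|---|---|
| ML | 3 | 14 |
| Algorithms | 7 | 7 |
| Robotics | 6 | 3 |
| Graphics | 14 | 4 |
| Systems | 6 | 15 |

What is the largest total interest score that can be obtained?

36

ML + Algorithms + Systems: credit hours 3 + 7 + 6 = 16 ≤ 21, interest score 14 + 7 + 15 = 36.
ML + Systems: credit hours 3 + 6 = 9 ≤ 21, interest score 14 + 15 = 29.
ML + Robotics + Systems: credit hours 3 + 6 + 6 = 15 ≤ 21, interest score 14 + 3 + 15 = 32.
Best is ML, Algorithms, and Systems with total interest score 36.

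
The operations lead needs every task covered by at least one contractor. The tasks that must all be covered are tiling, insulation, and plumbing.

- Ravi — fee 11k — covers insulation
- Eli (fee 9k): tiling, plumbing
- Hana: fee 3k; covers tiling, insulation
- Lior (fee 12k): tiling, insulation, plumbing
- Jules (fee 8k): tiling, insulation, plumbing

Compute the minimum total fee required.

8

Jules alone covers tiling, insulation, plumbing — every task.
Total fee: 8.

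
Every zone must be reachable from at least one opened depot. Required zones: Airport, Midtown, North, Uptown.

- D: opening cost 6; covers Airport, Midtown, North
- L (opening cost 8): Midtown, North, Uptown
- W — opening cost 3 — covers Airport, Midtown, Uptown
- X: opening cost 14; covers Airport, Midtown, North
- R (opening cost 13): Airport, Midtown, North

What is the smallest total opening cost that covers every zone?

This is an integer covering problem.
Choose D and W: together they cover Airport, Midtown, North, Uptown — every zone.
Total opening cost: 6 + 3 = 9.
No cover costs less than 9.

9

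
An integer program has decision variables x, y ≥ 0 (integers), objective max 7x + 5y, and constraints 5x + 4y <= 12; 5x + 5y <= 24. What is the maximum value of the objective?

15

Relaxing integrality, the LP optimum is 16.80 at (x,y) = (2.4, 0), which is not an integer point.
(x,y)=(0,3): 5·0+4·3=12≤12, 5·0+5·3=15≤24, objective 15.
(x,y)=(2,0): 5·2+4·0=10≤12, 5·2+5·0=10≤24, objective 14.
The best lattice point is (0,3), giving 15.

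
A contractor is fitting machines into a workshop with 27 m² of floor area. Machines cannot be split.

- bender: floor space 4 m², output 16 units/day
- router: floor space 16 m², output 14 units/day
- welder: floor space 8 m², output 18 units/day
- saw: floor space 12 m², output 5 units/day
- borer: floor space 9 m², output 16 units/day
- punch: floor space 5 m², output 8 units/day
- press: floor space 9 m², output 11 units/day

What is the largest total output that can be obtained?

This is a 0-1 knapsack instance.
Take bender, welder, borer, and punch: floor space 4 + 8 + 9 + 5 = 26 ≤ 27, output 16 + 18 + 16 + 8 = 58.
No other feasible combination does better.

58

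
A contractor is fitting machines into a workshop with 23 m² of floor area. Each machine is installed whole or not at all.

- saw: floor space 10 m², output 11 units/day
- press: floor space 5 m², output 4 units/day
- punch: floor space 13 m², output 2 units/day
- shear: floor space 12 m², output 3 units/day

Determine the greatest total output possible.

15

Allowing fractional choices, the relaxed optimum would be about 17.0, but machines are indivisible.
saw + shear: floor space 10 + 12 = 22 ≤ 23, output 11 + 3 = 14.
saw + press: floor space 10 + 5 = 15 ≤ 23, output 11 + 4 = 15.
Best is saw and press with total output 15.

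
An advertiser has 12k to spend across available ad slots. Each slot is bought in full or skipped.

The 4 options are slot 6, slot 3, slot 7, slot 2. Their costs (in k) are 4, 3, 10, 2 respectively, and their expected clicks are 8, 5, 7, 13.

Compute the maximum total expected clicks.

26

slot 6 + slot 2: cost 4 + 2 = 6 ≤ 12, expected clicks 8 + 13 = 21.
slot 6 + slot 3 + slot 2: cost 4 + 3 + 2 = 9 ≤ 12, expected clicks 8 + 5 + 13 = 26.
Best is slot 6, slot 3, and slot 2 with total expected clicks 26.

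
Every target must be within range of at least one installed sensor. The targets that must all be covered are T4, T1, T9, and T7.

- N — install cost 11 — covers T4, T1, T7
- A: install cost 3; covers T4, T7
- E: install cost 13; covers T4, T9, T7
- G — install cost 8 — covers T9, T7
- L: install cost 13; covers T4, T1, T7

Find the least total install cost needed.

The greedy cost-per-new-target heuristic would pick A, G, and N for 22, but a cheaper cover exists.
Choose N and G: together they cover T4, T1, T9, T7 — every target.
Total install cost: 11 + 8 = 19.
No cover costs less than 19.

19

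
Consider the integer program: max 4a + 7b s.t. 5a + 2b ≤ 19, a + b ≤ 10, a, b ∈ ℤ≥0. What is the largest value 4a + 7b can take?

The continuous relaxation peaks at (0, 9.5) with value 66.50; rounding to a feasible lattice point costs some objective.
(a,b)=(0,9): 5·0+2·9=18≤19, 1·0+1·9=9≤10, objective 63.
(a,b)=(0,8): 5·0+2·8=16≤19, 1·0+1·8=8≤10, objective 56.
No feasible integer point exceeds 63.

63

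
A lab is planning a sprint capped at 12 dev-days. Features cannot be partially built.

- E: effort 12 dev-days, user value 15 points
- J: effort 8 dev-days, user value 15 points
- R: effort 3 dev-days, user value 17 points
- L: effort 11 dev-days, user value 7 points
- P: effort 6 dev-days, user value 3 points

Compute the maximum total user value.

32

This is an integer program with binary decision variables.
Allowing fractional choices, the relaxed optimum would be about 33.2, but features are indivisible.
J + R: effort 8 + 3 = 11 ≤ 12, user value 15 + 17 = 32.
R + P: effort 3 + 6 = 9 ≤ 12, user value 17 + 3 = 20.
Best is J and R with total user value 32.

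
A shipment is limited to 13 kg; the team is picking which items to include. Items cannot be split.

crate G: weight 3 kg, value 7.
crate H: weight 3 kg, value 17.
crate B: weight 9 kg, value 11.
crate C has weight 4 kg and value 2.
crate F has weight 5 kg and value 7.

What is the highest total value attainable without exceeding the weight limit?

31

Allowing fractional choices, the relaxed optimum would be about 33.4, but items are indivisible.
crate G + crate H + crate F: weight 3 + 3 + 5 = 11 ≤ 13, value 7 + 17 + 7 = 31.
crate G + crate H + crate C: weight 3 + 3 + 4 = 10 ≤ 13, value 7 + 17 + 2 = 26.
crate H + crate B: weight 3 + 9 = 12 ≤ 13, value 17 + 11 = 28.
Best is crate G, crate H, and crate F with total value 31.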